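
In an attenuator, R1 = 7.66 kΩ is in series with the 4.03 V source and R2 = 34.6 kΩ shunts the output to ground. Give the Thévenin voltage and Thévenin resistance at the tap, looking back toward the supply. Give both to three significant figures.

V_th is the open-circuit tap voltage: 4.03 × 34.6/(7.66 + 34.6) = 3.30 V.
With the supply zeroed, R1 and R2 appear in parallel from the tap: R_th = R1‖R2 = (7.66 × 34.6)/42.26 = 6.27 kΩ.

V_th = 3.30 V, R_th = 6.27 kΩ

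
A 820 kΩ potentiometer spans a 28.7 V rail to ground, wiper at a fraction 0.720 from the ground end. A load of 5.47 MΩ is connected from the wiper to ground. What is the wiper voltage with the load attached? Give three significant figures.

V ≈ 20.1 V

The wiper splits the pot into (1−α)R = 229.6 kΩ above and αR = 590.4 kΩ below.
Lower section ‖ load = 532.9 kΩ.
V_wiper = 28.7 × 532.9/(229.6 + 532.9) = 20.1 V.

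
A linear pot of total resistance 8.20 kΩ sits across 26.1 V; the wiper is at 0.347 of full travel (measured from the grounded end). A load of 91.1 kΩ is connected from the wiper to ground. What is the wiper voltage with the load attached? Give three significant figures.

The wiper splits the pot into (1−α)R = 5.355 kΩ above and αR = 2.845 kΩ below.
Lower section ‖ load = 2.759 kΩ.
V_wiper = 26.1 × 2.759/(5.355 + 2.759) = 8.88 V.

V ≈ 8.88 V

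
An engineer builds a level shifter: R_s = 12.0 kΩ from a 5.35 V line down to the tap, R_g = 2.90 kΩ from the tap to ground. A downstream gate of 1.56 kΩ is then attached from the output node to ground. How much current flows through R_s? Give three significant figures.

I ≈ 0.411 mA

R_g‖R_L = 1.014 kΩ, so the source sees R_s + R_g‖R_L = 13.01 kΩ.
I = 5.35 V / 13.01 kΩ = 0.411 mA.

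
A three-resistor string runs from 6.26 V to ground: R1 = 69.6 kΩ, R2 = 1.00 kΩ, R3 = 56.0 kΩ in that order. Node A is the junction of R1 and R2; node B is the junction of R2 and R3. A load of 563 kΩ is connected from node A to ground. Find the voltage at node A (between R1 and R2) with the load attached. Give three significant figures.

V ≈ 2.67 V

Below node A the series string R2+R3 = 57.00 kΩ sits in parallel with the 563 kΩ load: 51.76 kΩ.
V_A = 6.26 × 51.76/(69.6 + 51.76) = 2.67 V.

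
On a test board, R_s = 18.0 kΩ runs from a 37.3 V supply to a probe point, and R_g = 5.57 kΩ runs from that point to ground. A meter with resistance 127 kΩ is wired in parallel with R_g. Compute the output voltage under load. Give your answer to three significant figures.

V_out ≈ 8.53 V

The load sits in parallel with R_g: R_g‖R_L = (5.57 × 127) / (5.57 + 127) = 5.336 kΩ.
V_out = 37.3 × 5.336 / (18.0 + 5.336) = 37.3 × 5.336/23.34 = 8.53 V.
(Unloaded it would have been 8.81 V.)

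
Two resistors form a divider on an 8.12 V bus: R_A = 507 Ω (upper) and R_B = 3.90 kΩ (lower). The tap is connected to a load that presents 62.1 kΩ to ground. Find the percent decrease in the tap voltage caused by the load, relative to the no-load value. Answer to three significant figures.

The divider's output (Thévenin) resistance is R_A‖R_B = 448.7 Ω.
Fractional drop under load = R_th/(R_th + R_L) = 448.7 / (448.7 + 62100) = 0.007173.
So the output falls by 0.717 %.

0.717 %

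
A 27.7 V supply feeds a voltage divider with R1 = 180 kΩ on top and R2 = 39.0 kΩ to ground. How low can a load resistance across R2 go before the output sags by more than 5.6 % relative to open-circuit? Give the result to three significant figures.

Output resistance R_th = R1‖R2 = (180 × 39.0)/219.0 = 32.05 kΩ.
The fractional drop is R_th/(R_th + R_L); requiring this ≤ 0.0560 gives R_L ≥ R_th(1/0.0560 − 1) = 32.05 × 16.86 = 540 kΩ.

R_L(min) ≈ 540 kΩ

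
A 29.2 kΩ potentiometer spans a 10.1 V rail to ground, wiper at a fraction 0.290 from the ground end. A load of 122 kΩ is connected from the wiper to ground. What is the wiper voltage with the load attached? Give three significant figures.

V ≈ 2.79 V

The wiper splits the pot into (1−α)R = 20.73 kΩ above and αR = 8.468 kΩ below.
Lower section ‖ load = 7.918 kΩ.
V_wiper = 10.1 × 7.918/(20.73 + 7.918) = 2.79 V.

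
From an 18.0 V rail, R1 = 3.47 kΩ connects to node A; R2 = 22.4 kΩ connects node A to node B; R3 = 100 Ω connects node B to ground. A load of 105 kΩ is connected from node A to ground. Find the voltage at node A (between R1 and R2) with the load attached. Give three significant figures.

V ≈ 15.2 V

Below node A the series string R2+R3 = 22500 Ω sits in parallel with the 105000 Ω load: 18530 Ω.
V_A = 18.0 × 18530/(3470 + 18530) = 15.2 V.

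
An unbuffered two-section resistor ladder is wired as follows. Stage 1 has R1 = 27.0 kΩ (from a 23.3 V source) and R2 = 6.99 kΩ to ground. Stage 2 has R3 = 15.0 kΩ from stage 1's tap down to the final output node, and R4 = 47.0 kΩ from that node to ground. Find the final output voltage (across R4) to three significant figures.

Stage 2 presents R3+R4 = 62.00 kΩ as a load on stage 1's tap.
Stage 1's lower leg becomes R2‖(R3+R4) = 6.282 kΩ, so V_mid = 23.3 × 6.282/33.28 = 4.398 V.
Stage 2 is itself unloaded: V_out = V_mid × R4/(R3+R4) = 4.398 × 47.0/62.00 = 3.33 V.

V_out ≈ 3.33 V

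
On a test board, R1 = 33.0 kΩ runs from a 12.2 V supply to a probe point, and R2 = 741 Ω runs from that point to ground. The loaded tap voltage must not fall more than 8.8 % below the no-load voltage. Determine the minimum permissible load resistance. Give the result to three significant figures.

Output resistance R_th = R1‖R2 = (33000 × 741)/33740 = 724.7 Ω.
The fractional drop is R_th/(R_th + R_L); requiring this ≤ 0.0880 gives R_L ≥ R_th(1/0.0880 − 1) = 724.7 × 10.36 = 7.51 kΩ.

R_L(min) ≈ 7.51 kΩ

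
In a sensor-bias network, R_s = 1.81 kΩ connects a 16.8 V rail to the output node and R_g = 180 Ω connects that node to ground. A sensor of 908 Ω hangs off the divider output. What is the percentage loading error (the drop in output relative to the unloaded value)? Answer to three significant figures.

15.3 %

Unloaded V = 16.8 × 180/1990 = 1.520 V.
Loaded: R_g‖R_L = 150.2 Ω, giving V = 16.8 × 150.2/1960 = 1.287 V.
Drop = (1.520 − 1.287) / 1.520 = 15.3 %.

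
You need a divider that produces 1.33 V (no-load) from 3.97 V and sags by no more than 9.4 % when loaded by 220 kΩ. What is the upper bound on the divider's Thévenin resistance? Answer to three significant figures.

R_th ≤ 22.8 kΩ

Loading drop = R_th/(R_th + R_L) ≤ 0.0940, so R_th ≤ R_L · ε/(1−ε) = 220 kΩ × 0.0940/0.9060 = 22.8 kΩ.
(Any R1, R2 with R2/(R1+R2) = 0.335 and R1‖R2 ≤ 22.8 kΩ will meet the spec.)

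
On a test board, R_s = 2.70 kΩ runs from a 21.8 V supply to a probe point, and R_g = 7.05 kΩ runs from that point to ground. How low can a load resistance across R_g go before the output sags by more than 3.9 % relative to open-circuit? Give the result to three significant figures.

R_L(min) ≈ 48.1 kΩ

Output resistance R_th = R_s‖R_g = (2.70 × 7.05)/9.750 = 1.952 kΩ.
The fractional drop is R_th/(R_th + R_L); requiring this ≤ 0.0390 gives R_L ≥ R_th(1/0.0390 − 1) = 1.952 × 24.64 = 48.1 kΩ.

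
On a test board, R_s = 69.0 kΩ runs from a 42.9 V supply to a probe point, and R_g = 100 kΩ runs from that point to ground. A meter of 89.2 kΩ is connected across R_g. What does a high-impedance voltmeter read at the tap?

V_out ≈ 17.4 V

The load sits in parallel with R_g: R_g‖R_L = (100 × 89.2) / (100 + 89.2) = 47.15 kΩ.
V_out = 42.9 × 47.15 / (69.0 + 47.15) = 42.9 × 47.15/116.1 = 17.4 V.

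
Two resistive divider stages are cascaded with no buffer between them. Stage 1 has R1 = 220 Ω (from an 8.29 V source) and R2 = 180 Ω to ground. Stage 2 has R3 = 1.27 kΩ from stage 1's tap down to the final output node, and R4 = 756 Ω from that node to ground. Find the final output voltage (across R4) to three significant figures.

V_out ≈ 1.33 V

Stage 2 presents R3+R4 = 2026 Ω as a load on stage 1's tap.
Stage 1's lower leg becomes R2‖(R3+R4) = 165.3 Ω, so V_mid = 8.29 × 165.3/385.3 = 3.557 V.
Stage 2 is itself unloaded: V_out = V_mid × R4/(R3+R4) = 3.557 × 756/2026 = 1.33 V.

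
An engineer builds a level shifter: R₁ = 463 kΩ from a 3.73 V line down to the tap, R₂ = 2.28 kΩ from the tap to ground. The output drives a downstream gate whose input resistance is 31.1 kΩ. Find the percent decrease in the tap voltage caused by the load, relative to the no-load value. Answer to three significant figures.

The divider's output (Thévenin) resistance is R₁‖R₂ = 2.269 kΩ.
Fractional drop under load = R_th/(R_th + R_L) = 2.269 / (2.269 + 31.1) = 0.06799.
So the output falls by 6.80 %.

6.80 %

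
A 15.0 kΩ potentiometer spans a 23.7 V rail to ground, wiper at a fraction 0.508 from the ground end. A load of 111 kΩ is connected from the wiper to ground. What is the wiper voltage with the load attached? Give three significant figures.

V ≈ 11.6 V

The wiper splits the pot into (1−α)R = 7.380 kΩ above and αR = 7.620 kΩ below.
Lower section ‖ load = 7.131 kΩ.
V_wiper = 23.7 × 7.131/(7.380 + 7.131) = 11.6 V.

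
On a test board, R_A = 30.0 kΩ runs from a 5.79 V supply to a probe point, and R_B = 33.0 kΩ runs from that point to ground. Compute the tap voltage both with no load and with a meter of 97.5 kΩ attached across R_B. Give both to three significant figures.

Unloaded: 3.03 V; loaded: 2.61 V

Open-circuit: V = 5.79 × 33.0/(30.0 + 33.0) = 3.03 V.
With the load, R_B becomes R_B‖R_L = 24.66 kΩ, so V = 5.79 × 24.66/54.66 = 2.61 V.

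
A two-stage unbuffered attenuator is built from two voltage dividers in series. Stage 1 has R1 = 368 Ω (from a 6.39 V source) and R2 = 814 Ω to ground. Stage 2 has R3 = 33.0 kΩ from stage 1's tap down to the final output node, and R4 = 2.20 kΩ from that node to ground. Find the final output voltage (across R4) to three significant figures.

V_out ≈ 0.273 V

Stage 2 presents R3+R4 = 35200 Ω as a load on stage 1's tap.
Stage 1's lower leg becomes R2‖(R3+R4) = 795.6 Ω, so V_mid = 6.39 × 795.6/1164 = 4.369 V.
Stage 2 is itself unloaded: V_out = V_mid × R4/(R3+R4) = 4.369 × 2200/35200 = 0.273 V.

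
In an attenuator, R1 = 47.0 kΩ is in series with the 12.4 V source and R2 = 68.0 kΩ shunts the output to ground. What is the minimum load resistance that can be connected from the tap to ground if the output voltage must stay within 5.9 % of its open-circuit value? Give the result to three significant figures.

R_L(min) ≈ 443 kΩ

Output resistance R_th = R1‖R2 = (47.0 × 68.0)/115.0 = 27.79 kΩ.
The fractional drop is R_th/(R_th + R_L); requiring this ≤ 0.0590 gives R_L ≥ R_th(1/0.0590 − 1) = 27.79 × 15.95 = 443 kΩ.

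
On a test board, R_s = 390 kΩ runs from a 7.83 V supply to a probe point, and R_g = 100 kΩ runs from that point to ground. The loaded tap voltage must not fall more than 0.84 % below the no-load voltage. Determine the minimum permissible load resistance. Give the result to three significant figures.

Output resistance R_th = R_s‖R_g = (390 × 100)/490.0 = 79.59 kΩ.
The fractional drop is R_th/(R_th + R_L); requiring this ≤ 0.00840 gives R_L ≥ R_th(1/0.00840 − 1) = 79.59 × 118.0 = 9.40 MΩ.

R_L(min) ≈ 9.40 MΩ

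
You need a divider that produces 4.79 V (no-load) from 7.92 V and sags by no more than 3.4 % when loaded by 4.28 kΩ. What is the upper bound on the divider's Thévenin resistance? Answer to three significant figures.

R_th ≤ 151 Ω

Loading drop = R_th/(R_th + R_L) ≤ 0.0340, so R_th ≤ R_L · ε/(1−ε) = 4.28 kΩ × 0.0340/0.9660 = 151 Ω.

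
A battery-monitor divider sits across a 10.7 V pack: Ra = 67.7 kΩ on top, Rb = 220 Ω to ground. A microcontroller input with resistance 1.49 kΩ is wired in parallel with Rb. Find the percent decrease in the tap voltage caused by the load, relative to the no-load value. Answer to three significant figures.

12.8 %

Unloaded V = 10.7 × 220/67920 = 0.034658 V.
Loaded: Rb‖R_L = 191.7 Ω, giving V = 10.7 × 191.7/67890 = 0.030212 V.
Drop = (0.034658 − 0.030212) / 0.034658 = 12.8 %.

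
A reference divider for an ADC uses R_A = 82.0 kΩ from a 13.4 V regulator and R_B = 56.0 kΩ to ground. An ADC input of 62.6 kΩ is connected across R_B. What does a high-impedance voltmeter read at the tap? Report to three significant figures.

The load sits in parallel with R_B: R_B‖R_L = (56.0 × 62.6) / (56.0 + 62.6) = 29.56 kΩ.
V_out = 13.4 × 29.56 / (82.0 + 29.56) = 13.4 × 29.56/111.6 = 3.55 V.

V_out ≈ 3.55 V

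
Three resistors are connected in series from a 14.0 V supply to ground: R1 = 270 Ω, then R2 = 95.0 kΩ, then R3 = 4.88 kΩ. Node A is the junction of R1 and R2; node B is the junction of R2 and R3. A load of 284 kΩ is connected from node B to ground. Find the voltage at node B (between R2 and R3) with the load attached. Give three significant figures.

V ≈ 0.671 V

At node B, R3 is in parallel with the load: R3‖R_L = 4798 Ω.
Below node A the resistance is R2 + (R3‖R_L) = 99800 Ω, so V_A = 14.0 × 99800/100100 = 13.96 V.
Then V_B = V_A × (R3‖R_L)/(R2 + R3‖R_L) = 13.96 × 4798/99800 = 0.671 V.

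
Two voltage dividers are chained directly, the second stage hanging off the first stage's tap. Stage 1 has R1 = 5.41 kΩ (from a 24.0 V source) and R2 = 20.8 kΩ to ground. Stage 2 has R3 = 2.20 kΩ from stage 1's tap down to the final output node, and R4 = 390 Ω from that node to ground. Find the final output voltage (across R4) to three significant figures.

V_out ≈ 1.08 V

Stage 2 presents R3+R4 = 2590 Ω as a load on stage 1's tap.
Stage 1's lower leg becomes R2‖(R3+R4) = 2303 Ω, so V_mid = 24.0 × 2303/7713 = 7.167 V.
Stage 2 is itself unloaded: V_out = V_mid × R4/(R3+R4) = 7.167 × 390/2590 = 1.08 V.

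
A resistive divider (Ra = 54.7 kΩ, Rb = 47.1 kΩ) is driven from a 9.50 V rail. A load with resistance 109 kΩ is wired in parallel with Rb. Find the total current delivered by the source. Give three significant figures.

Rb‖R_L = 32.89 kΩ, so the source sees Ra + Rb‖R_L = 87.59 kΩ.
I = 9.50 V / 87.59 kΩ = 0.108 mA.

I ≈ 0.108 mA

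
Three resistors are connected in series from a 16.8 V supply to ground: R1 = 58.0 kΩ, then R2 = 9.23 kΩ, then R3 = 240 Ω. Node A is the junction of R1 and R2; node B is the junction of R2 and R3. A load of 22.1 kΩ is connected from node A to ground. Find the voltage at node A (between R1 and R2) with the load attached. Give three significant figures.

Below node A the series string R2+R3 = 9470 Ω sits in parallel with the 22100 Ω load: 6629 Ω.
V_A = 16.8 × 6629/(58000 + 6629) = 1.72 V.

V ≈ 1.72 V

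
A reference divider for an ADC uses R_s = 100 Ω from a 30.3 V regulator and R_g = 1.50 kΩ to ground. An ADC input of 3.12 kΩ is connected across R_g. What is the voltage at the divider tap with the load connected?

The load sits in parallel with R_g: R_g‖R_L = (1500 × 3120) / (1500 + 3120) = 1013 Ω.
V_out = 30.3 × 1013 / (100 + 1013) = 30.3 × 1013/1113 = 27.6 V.

V_out ≈ 27.6 V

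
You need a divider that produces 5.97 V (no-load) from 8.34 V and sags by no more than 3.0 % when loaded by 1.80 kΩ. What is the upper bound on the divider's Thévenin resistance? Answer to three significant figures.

Loading drop = R_th/(R_th + R_L) ≤ 0.0300, so R_th ≤ R_L · ε/(1−ε) = 1.80 kΩ × 0.0300/0.9700 = 55.7 Ω.

R_th ≤ 55.7 Ω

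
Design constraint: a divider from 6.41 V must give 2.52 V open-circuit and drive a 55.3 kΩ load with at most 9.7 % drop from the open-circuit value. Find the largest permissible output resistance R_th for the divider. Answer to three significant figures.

R_th ≤ 5.94 kΩ

Loading drop = R_th/(R_th + R_L) ≤ 0.0970, so R_th ≤ R_L · ε/(1−ε) = 55.3 kΩ × 0.0970/0.9030 = 5.94 kΩ.
(Any R1, R2 with R2/(R1+R2) = 0.393 and R1‖R2 ≤ 5.94 kΩ will meet the spec.)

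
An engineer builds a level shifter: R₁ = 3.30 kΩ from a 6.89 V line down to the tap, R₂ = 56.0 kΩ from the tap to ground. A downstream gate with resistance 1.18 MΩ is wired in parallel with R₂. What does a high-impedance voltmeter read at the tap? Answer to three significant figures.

The load sits in parallel with R₂: R₂‖R_L = (56.0 × 1180) / (56.0 + 1180) = 53.46 kΩ.
V_out = 6.89 × 53.46 / (3.30 + 53.46) = 6.89 × 53.46/56.76 = 6.49 V.

V_out ≈ 6.49 V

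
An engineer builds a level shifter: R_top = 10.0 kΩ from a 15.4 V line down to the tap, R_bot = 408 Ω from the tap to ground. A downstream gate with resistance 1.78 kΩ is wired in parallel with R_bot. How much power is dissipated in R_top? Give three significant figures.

P ≈ 22.2 mW

Total resistance from the source is R_top + (R_bot‖R_L) = 10330 Ω, so I = 15.4/10330 Ω = 1.491 mA.
P = I²·R_top = (1.491 mA)² × 10.0 kΩ = 22.2 mW.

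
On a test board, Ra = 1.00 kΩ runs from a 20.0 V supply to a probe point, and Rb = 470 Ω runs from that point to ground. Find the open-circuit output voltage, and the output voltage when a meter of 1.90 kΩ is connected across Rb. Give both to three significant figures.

Open-circuit: V = 20.0 × 470/(1000 + 470) = 6.39 V.
With the load, Rb becomes Rb‖R_L = 376.8 Ω, so V = 20.0 × 376.8/1377 = 5.47 V.

Unloaded: 6.39 V; loaded: 5.47 V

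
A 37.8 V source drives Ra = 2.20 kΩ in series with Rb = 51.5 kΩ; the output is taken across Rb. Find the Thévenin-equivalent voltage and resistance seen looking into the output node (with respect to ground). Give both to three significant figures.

V_th = 36.3 V, R_th = 2.11 kΩ

V_th is the open-circuit tap voltage: 37.8 × 51.5/(2.20 + 51.5) = 36.3 V.
With the supply zeroed, Ra and Rb appear in parallel from the tap: R_th = Ra‖Rb = (2.20 × 51.5)/53.70 = 2.11 kΩ.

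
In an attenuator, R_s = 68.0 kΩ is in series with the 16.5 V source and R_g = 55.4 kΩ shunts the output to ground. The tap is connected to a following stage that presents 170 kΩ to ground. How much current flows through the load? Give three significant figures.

R_g‖R_L = 41.78 kΩ; V_out = 16.5 × 41.78/109.8 = 6.280 V.
I_L = V_out / R_L = 6.280 / 170 kΩ = 0.0369 mA.

I_L ≈ 0.0369 mA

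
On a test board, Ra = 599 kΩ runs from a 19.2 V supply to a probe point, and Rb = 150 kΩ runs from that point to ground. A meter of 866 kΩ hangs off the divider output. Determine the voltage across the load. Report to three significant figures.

V_out ≈ 3.38 V

The load sits in parallel with Rb: Rb‖R_L = (150 × 866) / (150 + 866) = 127.9 kΩ.
V_out = 19.2 × 127.9 / (599 + 127.9) = 19.2 × 127.9/726.9 = 3.38 V.
(Unloaded it would have been 3.85 V.)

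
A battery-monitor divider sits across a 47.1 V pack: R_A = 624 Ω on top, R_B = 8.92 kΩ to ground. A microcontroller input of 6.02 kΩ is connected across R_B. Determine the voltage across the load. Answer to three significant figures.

The load sits in parallel with R_B: R_B‖R_L = (8920 × 6020) / (8920 + 6020) = 3594 Ω.
V_out = 47.1 × 3594 / (624 + 3594) = 47.1 × 3594/4218 = 40.1 V.
(Unloaded it would have been 44.0 V.)

V_out ≈ 40.1 V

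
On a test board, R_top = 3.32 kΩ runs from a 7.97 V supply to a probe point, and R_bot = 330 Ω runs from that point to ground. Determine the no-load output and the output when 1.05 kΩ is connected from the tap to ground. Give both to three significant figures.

Unloaded: 0.721 V; loaded: 0.560 V

Open-circuit: V = 7.97 × 330/(3320 + 330) = 0.721 V.
With the load, R_bot becomes R_bot‖R_L = 251.1 Ω, so V = 7.97 × 251.1/3571 = 0.560 V.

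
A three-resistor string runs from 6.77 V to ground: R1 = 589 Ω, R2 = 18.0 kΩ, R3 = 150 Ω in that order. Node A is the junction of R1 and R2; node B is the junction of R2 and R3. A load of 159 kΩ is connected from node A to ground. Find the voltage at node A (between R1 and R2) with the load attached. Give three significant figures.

V ≈ 6.53 V

Below node A the series string R2+R3 = 18150 Ω sits in parallel with the 159000 Ω load: 16290 Ω.
V_A = 6.77 × 16290/(589 + 16290) = 6.53 V.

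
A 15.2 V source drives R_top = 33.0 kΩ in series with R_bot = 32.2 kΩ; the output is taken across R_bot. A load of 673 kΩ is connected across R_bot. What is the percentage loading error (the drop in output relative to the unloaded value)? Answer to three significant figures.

The divider's output (Thévenin) resistance is R_top‖R_bot = 16.30 kΩ.
Fractional drop under load = R_th/(R_th + R_L) = 16.30 / (16.30 + 673) = 0.02364.
So the output falls by 2.36 %.

2.36 %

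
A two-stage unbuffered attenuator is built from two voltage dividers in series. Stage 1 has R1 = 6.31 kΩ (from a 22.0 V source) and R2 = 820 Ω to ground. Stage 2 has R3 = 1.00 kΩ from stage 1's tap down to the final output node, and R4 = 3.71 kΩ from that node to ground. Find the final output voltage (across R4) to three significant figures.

Stage 2 presents R3+R4 = 4710 Ω as a load on stage 1's tap.
Stage 1's lower leg becomes R2‖(R3+R4) = 698.4 Ω, so V_mid = 22.0 × 698.4/7008 = 2.192 V.
Stage 2 is itself unloaded: V_out = V_mid × R4/(R3+R4) = 2.192 × 3710/4710 = 1.73 V.

V_out ≈ 1.73 V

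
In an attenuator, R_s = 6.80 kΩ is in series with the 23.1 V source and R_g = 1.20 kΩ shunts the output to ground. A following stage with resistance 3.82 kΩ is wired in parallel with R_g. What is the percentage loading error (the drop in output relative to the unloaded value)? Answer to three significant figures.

21.1 %

Unloaded V = 23.1 × 1.20/8.000 = 3.465 V.
Loaded: R_g‖R_L = 0.9131 kΩ, giving V = 23.1 × 0.9131/7.713 = 2.735 V.
Drop = (3.465 − 2.735) / 3.465 = 21.1 %.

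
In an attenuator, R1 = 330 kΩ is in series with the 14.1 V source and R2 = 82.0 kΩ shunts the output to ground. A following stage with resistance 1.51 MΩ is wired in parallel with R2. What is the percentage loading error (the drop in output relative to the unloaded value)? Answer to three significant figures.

The divider's output (Thévenin) resistance is R1‖R2 = 65.68 kΩ.
Fractional drop under load = R_th/(R_th + R_L) = 65.68 / (65.68 + 1510) = 0.04168.
So the output falls by 4.17 %.

4.17 %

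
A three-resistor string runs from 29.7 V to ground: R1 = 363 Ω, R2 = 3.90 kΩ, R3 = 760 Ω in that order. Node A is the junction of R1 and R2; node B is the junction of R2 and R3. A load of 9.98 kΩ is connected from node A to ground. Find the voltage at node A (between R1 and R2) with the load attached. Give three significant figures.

V ≈ 26.7 V

Below node A the series string R2+R3 = 4660 Ω sits in parallel with the 9980 Ω load: 3177 Ω.
V_A = 29.7 × 3177/(363 + 3177) = 26.7 V.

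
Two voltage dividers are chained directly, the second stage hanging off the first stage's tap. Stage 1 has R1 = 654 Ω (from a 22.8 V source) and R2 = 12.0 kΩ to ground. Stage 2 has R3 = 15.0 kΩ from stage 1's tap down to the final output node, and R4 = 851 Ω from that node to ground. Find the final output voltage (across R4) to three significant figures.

V_out ≈ 1.12 V

Stage 2 presents R3+R4 = 15850 Ω as a load on stage 1's tap.
Stage 1's lower leg becomes R2‖(R3+R4) = 6830 Ω, so V_mid = 22.8 × 6830/7484 = 20.81 V.
Stage 2 is itself unloaded: V_out = V_mid × R4/(R3+R4) = 20.81 × 851/15850 = 1.12 V.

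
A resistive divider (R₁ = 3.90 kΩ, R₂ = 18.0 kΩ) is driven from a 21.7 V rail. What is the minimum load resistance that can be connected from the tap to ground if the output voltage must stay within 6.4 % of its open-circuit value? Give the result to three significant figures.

R_L(min) ≈ 46.9 kΩ

Output resistance R_th = R₁‖R₂ = (3.90 × 18.0)/21.90 = 3.205 kΩ.
The fractional drop is R_th/(R_th + R_L); requiring this ≤ 0.0640 gives R_L ≥ R_th(1/0.0640 − 1) = 3.205 × 14.62 = 46.9 kΩ.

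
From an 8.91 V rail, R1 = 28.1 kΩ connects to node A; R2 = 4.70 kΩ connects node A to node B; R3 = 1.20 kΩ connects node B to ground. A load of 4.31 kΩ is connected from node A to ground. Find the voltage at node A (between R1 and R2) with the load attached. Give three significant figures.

V ≈ 0.725 V

Below node A the series string R2+R3 = 5.900 kΩ sits in parallel with the 4.31 kΩ load: 2.491 kΩ.
V_A = 8.91 × 2.491/(28.1 + 2.491) = 0.725 V.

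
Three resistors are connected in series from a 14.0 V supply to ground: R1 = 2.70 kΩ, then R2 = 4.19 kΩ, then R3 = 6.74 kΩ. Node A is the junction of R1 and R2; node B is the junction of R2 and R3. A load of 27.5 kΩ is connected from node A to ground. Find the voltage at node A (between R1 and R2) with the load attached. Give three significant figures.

V ≈ 10.4 V

Below node A the series string R2+R3 = 10.93 kΩ sits in parallel with the 27.5 kΩ load: 7.821 kΩ.
V_A = 14.0 × 7.821/(2.70 + 7.821) = 10.4 V.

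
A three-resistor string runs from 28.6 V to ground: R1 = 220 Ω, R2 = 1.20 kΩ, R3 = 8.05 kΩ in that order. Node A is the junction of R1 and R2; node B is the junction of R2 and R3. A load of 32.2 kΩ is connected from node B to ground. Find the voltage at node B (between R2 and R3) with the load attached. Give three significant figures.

At node B, R3 is in parallel with the load: R3‖R_L = 6440 Ω.
Below node A the resistance is R2 + (R3‖R_L) = 7640 Ω, so V_A = 28.6 × 7640/7860 = 27.80 V.
Then V_B = V_A × (R3‖R_L)/(R2 + R3‖R_L) = 27.80 × 6440/7640 = 23.4 V.

V ≈ 23.4 V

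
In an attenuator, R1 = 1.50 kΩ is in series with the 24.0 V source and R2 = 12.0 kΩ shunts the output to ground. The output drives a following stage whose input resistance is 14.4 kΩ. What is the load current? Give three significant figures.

R2‖R_L = 6.545 kΩ; V_out = 24.0 × 6.545/8.045 = 19.53 V.
I_L = V_out / R_L = 19.53 / 14.4 kΩ = 1.36 mA.

I_L ≈ 1.36 mA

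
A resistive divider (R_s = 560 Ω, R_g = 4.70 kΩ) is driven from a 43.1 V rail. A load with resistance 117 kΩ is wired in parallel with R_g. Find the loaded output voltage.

V_out ≈ 38.3 V

The load sits in parallel with R_g: R_g‖R_L = (4700 × 117000) / (4700 + 117000) = 4518 Ω.
V_out = 43.1 × 4518 / (560 + 4518) = 43.1 × 4518/5078 = 38.3 V.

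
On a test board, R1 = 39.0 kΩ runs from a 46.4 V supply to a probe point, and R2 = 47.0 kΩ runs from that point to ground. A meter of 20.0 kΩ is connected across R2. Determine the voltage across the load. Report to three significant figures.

The load sits in parallel with R2: R2‖R_L = (47.0 × 20.0) / (47.0 + 20.0) = 14.03 kΩ.
V_out = 46.4 × 14.03 / (39.0 + 14.03) = 46.4 × 14.03/53.03 = 12.3 V.
(Unloaded it would have been 25.4 V.)

V_out ≈ 12.3 V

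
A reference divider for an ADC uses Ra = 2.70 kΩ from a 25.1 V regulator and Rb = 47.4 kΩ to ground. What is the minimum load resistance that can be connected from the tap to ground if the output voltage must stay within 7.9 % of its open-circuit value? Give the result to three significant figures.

Output resistance R_th = Ra‖Rb = (2.70 × 47.4)/50.10 = 2.554 kΩ.
The fractional drop is R_th/(R_th + R_L); requiring this ≤ 0.0790 gives R_L ≥ R_th(1/0.0790 − 1) = 2.554 × 11.66 = 29.8 kΩ.

R_L(min) ≈ 29.8 kΩ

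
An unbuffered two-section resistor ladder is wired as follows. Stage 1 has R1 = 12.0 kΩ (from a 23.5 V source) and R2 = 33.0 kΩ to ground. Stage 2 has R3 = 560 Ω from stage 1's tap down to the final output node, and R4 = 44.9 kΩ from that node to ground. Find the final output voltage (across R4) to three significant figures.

Stage 2 presents R3+R4 = 45460 Ω as a load on stage 1's tap.
Stage 1's lower leg becomes R2‖(R3+R4) = 19120 Ω, so V_mid = 23.5 × 19120/31120 = 14.44 V.
Stage 2 is itself unloaded: V_out = V_mid × R4/(R3+R4) = 14.44 × 44900/45460 = 14.3 V.

V_out ≈ 14.3 V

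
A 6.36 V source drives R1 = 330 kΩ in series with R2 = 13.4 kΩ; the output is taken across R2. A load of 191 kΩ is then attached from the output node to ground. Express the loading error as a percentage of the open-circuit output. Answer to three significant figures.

6.32 %

The divider's output (Thévenin) resistance is R1‖R2 = 12.88 kΩ.
Fractional drop under load = R_th/(R_th + R_L) = 12.88 / (12.88 + 191) = 0.06316.
So the output falls by 6.32 %.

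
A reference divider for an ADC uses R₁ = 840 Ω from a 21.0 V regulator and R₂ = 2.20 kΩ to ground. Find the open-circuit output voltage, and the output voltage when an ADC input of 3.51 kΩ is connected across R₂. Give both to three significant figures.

Unloaded: 15.2 V; loaded: 13.0 V

Open-circuit: V = 21.0 × 2200/(840 + 2200) = 15.2 V.
With the load, R₂ becomes R₂‖R_L = 1352 Ω, so V = 21.0 × 1352/2192 = 13.0 V.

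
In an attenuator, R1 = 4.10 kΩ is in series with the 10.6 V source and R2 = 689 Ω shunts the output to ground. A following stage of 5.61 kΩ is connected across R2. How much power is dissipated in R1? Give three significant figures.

P ≈ 20.7 mW

Total resistance from the source is R1 + (R2‖R_L) = 4714 Ω, so I = 10.6/4714 Ω = 2.249 mA.
P = I²·R1 = (2.249 mA)² × 4.10 kΩ = 20.7 mW.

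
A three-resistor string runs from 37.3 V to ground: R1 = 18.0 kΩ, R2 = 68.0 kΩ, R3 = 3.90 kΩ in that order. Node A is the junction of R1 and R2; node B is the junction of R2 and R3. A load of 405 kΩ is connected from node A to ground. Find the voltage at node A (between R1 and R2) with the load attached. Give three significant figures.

Below node A the series string R2+R3 = 71.90 kΩ sits in parallel with the 405 kΩ load: 61.06 kΩ.
V_A = 37.3 × 61.06/(18.0 + 61.06) = 28.8 V.

V ≈ 28.8 V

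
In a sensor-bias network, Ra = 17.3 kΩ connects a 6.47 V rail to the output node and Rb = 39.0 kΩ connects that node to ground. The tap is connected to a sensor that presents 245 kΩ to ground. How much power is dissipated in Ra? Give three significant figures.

Total resistance from the source is Ra + (Rb‖R_L) = 50.94 kΩ, so I = 6.47/50.94 kΩ = 0.1270 mA.
P = I²·Ra = (0.1270 mA)² × 17.3 kΩ = 0.279 mW.

P ≈ 0.279 mW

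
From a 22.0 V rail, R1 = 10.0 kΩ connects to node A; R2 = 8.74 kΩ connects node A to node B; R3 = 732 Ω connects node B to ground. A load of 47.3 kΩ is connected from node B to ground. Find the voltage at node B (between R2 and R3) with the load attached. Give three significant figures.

V ≈ 0.815 V

At node B, R3 is in parallel with the load: R3‖R_L = 720.8 Ω.
Below node A the resistance is R2 + (R3‖R_L) = 9461 Ω, so V_A = 22.0 × 9461/19460 = 10.70 V.
Then V_B = V_A × (R3‖R_L)/(R2 + R3‖R_L) = 10.70 × 720.8/9461 = 0.815 V.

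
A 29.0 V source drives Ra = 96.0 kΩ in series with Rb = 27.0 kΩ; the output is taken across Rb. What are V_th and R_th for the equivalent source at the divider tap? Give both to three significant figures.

V_th = 6.37 V, R_th = 21.1 kΩ

V_th is the open-circuit tap voltage: 29.0 × 27.0/(96.0 + 27.0) = 6.37 V.
With the supply zeroed, Ra and Rb appear in parallel from the tap: R_th = Ra‖Rb = (96.0 × 27.0)/123.0 = 21.1 kΩ.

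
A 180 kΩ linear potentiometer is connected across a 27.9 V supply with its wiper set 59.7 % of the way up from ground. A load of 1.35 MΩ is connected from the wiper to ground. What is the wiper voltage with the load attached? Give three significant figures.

V ≈ 16.1 V

The wiper splits the pot into (1−α)R = 72.54 kΩ above and αR = 107.5 kΩ below.
Lower section ‖ load = 99.54 kΩ.
V_wiper = 27.9 × 99.54/(72.54 + 99.54) = 16.1 V.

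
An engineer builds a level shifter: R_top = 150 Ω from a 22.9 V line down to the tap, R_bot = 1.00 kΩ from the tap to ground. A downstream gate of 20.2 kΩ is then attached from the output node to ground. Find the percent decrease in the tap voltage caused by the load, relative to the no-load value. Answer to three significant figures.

The divider's output (Thévenin) resistance is R_top‖R_bot = 130.4 Ω.
Fractional drop under load = R_th/(R_th + R_L) = 130.4 / (130.4 + 20200) = 0.006416.
So the output falls by 0.642 %.

0.642 %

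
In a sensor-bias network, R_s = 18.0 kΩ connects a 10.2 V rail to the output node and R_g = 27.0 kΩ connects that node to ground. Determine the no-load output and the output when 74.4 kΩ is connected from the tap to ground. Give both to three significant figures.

Open-circuit: V = 10.2 × 27.0/(18.0 + 27.0) = 6.12 V.
With the load, R_g becomes R_g‖R_L = 19.81 kΩ, so V = 10.2 × 19.81/37.81 = 5.34 V.

Unloaded: 6.12 V; loaded: 5.34 V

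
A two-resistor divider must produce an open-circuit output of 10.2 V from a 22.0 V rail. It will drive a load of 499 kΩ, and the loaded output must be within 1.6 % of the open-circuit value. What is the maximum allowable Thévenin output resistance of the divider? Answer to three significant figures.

Loading drop = R_th/(R_th + R_L) ≤ 0.0160, so R_th ≤ R_L · ε/(1−ε) = 499 kΩ × 0.0160/0.9840 = 8.11 kΩ.

R_th ≤ 8.11 kΩ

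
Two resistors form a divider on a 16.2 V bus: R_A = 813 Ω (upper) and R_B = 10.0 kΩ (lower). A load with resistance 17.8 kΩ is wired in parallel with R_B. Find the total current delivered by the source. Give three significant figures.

R_B‖R_L = 6403 Ω, so the source sees R_A + R_B‖R_L = 7216 Ω.
I = 16.2 V / 7216 Ω = 2.25 mA.

I ≈ 2.25 mA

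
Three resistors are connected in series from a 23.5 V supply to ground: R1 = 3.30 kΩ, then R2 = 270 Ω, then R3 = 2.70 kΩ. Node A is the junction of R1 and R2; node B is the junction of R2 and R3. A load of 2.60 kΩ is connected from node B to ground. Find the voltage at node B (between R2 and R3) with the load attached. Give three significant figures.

V ≈ 6.36 V

At node B, R3 is in parallel with the load: R3‖R_L = 1325 Ω.
Below node A the resistance is R2 + (R3‖R_L) = 1595 Ω, so V_A = 23.5 × 1595/4895 = 7.656 V.
Then V_B = V_A × (R3‖R_L)/(R2 + R3‖R_L) = 7.656 × 1325/1595 = 6.36 V.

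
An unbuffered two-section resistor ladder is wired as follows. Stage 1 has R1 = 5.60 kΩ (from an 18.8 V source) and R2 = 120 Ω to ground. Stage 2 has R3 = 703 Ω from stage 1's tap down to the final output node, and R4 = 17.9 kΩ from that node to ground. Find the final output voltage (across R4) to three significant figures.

Stage 2 presents R3+R4 = 18600 Ω as a load on stage 1's tap.
Stage 1's lower leg becomes R2‖(R3+R4) = 119.2 Ω, so V_mid = 18.8 × 119.2/5719 = 0.3919 V.
Stage 2 is itself unloaded: V_out = V_mid × R4/(R3+R4) = 0.3919 × 17900/18600 = 0.377 V.

V_out ≈ 0.377 V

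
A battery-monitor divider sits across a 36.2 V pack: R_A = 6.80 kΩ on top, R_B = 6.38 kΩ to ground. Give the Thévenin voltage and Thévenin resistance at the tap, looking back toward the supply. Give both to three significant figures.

V_th is the open-circuit tap voltage: 36.2 × 6.38/(6.80 + 6.38) = 17.5 V.
With the supply zeroed, R_A and R_B appear in parallel from the tap: R_th = R_A‖R_B = (6.80 × 6.38)/13.18 = 3.29 kΩ.

V_th = 17.5 V, R_th = 3.29 kΩ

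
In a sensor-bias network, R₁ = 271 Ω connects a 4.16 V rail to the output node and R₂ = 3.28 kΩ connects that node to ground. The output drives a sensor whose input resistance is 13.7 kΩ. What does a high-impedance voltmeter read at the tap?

The load sits in parallel with R₂: R₂‖R_L = (3280 × 13700) / (3280 + 13700) = 2646 Ω.
V_out = 4.16 × 2646 / (271 + 2646) = 4.16 × 2646/2917 = 3.77 V.

V_out ≈ 3.77 V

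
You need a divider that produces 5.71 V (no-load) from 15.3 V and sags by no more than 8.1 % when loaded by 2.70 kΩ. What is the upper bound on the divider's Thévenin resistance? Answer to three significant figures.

Loading drop = R_th/(R_th + R_L) ≤ 0.0810, so R_th ≤ R_L · ε/(1−ε) = 2.70 kΩ × 0.0810/0.9190 = 238 Ω.
(Any R1, R2 with R2/(R1+R2) = 0.373 and R1‖R2 ≤ 238 Ω will meet the spec.)

R_th ≤ 238 Ω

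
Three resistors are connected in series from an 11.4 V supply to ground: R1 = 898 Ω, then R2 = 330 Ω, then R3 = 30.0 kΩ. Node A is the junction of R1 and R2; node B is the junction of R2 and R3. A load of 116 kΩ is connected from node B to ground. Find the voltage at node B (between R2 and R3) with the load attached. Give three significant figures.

At node B, R3 is in parallel with the load: R3‖R_L = 23840 Ω.
Below node A the resistance is R2 + (R3‖R_L) = 24170 Ω, so V_A = 11.4 × 24170/25060 = 10.99 V.
Then V_B = V_A × (R3‖R_L)/(R2 + R3‖R_L) = 10.99 × 23840/24170 = 10.8 V.

V ≈ 10.8 V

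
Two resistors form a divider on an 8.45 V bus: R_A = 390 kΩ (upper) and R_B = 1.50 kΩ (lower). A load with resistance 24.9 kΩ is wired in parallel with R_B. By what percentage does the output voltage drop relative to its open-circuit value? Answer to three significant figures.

5.66 %

The divider's output (Thévenin) resistance is R_A‖R_B = 1.494 kΩ.
Fractional drop under load = R_th/(R_th + R_L) = 1.494 / (1.494 + 24.9) = 0.05661.
So the output falls by 5.66 %.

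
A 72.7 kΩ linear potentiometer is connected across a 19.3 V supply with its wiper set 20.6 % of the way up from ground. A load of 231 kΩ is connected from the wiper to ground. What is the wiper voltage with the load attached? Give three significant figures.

The wiper splits the pot into (1−α)R = 57.72 kΩ above and αR = 14.98 kΩ below.
Lower section ‖ load = 14.06 kΩ.
V_wiper = 19.3 × 14.06/(57.72 + 14.06) = 3.78 V.

V ≈ 3.78 V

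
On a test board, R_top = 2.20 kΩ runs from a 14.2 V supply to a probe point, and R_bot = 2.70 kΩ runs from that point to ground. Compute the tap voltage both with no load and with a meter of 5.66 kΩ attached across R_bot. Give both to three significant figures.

Open-circuit: V = 14.2 × 2.70/(2.20 + 2.70) = 7.82 V.
With the load, R_bot becomes R_bot‖R_L = 1.828 kΩ, so V = 14.2 × 1.828/4.028 = 6.44 V.

Unloaded: 7.82 V; loaded: 6.44 V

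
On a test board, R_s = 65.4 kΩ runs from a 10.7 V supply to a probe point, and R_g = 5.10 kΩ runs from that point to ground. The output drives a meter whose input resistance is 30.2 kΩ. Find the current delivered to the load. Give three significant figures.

R_g‖R_L = 4.363 kΩ; V_out = 10.7 × 4.363/69.76 = 0.6692 V.
I_L = V_out / R_L = 0.6692 / 30.2 kΩ = 0.0222 mA.

I_L ≈ 0.0222 mA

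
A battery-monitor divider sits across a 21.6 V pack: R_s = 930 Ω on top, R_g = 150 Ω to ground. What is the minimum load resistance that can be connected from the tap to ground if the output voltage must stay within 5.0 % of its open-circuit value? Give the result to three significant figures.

R_L(min) ≈ 2.45 kΩ

Output resistance R_th = R_s‖R_g = (930 × 150)/1080 = 129.2 Ω.
The fractional drop is R_th/(R_th + R_L); requiring this ≤ 0.0500 gives R_L ≥ R_th(1/0.0500 − 1) = 129.2 × 19.00 = 2.45 kΩ.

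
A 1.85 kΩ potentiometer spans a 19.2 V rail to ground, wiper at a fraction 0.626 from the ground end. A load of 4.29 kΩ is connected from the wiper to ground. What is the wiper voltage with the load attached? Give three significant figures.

V ≈ 10.9 V

The wiper splits the pot into (1−α)R = 691.9 Ω above and αR = 1158 Ω below.
Lower section ‖ load = 911.9 Ω.
V_wiper = 19.2 × 911.9/(691.9 + 911.9) = 10.9 V.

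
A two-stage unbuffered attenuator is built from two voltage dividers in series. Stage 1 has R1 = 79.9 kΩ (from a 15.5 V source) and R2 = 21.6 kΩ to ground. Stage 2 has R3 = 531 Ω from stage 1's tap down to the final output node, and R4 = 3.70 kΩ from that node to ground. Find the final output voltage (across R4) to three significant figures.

Stage 2 presents R3+R4 = 4231 Ω as a load on stage 1's tap.
Stage 1's lower leg becomes R2‖(R3+R4) = 3538 Ω, so V_mid = 15.5 × 3538/83440 = 0.6572 V.
Stage 2 is itself unloaded: V_out = V_mid × R4/(R3+R4) = 0.6572 × 3700/4231 = 0.575 V.

V_out ≈ 0.575 V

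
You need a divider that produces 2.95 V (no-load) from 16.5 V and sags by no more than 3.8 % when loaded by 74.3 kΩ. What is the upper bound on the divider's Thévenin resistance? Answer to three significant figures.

R_th ≤ 2.93 kΩ

Loading drop = R_th/(R_th + R_L) ≤ 0.0380, so R_th ≤ R_L · ε/(1−ε) = 74.3 kΩ × 0.0380/0.9620 = 2.93 kΩ.
(Any R1, R2 with R2/(R1+R2) = 0.179 and R1‖R2 ≤ 2.93 kΩ will meet the spec.)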